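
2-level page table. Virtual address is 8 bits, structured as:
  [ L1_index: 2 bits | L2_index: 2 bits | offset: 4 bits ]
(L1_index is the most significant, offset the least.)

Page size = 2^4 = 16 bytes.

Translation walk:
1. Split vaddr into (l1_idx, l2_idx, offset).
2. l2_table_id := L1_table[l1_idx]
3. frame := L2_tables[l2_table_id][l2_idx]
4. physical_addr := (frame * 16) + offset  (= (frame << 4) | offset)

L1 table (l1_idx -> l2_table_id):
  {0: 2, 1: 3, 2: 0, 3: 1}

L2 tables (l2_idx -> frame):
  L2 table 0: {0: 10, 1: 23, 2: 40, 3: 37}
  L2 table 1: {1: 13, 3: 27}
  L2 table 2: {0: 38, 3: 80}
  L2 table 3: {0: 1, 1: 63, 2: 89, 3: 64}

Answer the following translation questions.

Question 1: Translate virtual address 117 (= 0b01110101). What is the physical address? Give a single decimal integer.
vaddr = 117 = 0b01110101
Split: l1_idx=1, l2_idx=3, offset=5
L1[1] = 3
L2[3][3] = 64
paddr = 64 * 16 + 5 = 1029

Answer: 1029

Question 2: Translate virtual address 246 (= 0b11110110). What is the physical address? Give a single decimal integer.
vaddr = 246 = 0b11110110
Split: l1_idx=3, l2_idx=3, offset=6
L1[3] = 1
L2[1][3] = 27
paddr = 27 * 16 + 6 = 438

Answer: 438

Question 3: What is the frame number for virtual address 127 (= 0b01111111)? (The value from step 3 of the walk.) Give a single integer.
Answer: 64

Derivation:
vaddr = 127: l1_idx=1, l2_idx=3
L1[1] = 3; L2[3][3] = 64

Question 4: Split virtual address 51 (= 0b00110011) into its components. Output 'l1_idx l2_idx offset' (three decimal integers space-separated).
vaddr = 51 = 0b00110011
  top 2 bits -> l1_idx = 0
  next 2 bits -> l2_idx = 3
  bottom 4 bits -> offset = 3

Answer: 0 3 3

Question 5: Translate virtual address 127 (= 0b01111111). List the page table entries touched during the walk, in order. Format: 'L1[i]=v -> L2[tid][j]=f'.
vaddr = 127 = 0b01111111
Split: l1_idx=1, l2_idx=3, offset=15

Answer: L1[1]=3 -> L2[3][3]=64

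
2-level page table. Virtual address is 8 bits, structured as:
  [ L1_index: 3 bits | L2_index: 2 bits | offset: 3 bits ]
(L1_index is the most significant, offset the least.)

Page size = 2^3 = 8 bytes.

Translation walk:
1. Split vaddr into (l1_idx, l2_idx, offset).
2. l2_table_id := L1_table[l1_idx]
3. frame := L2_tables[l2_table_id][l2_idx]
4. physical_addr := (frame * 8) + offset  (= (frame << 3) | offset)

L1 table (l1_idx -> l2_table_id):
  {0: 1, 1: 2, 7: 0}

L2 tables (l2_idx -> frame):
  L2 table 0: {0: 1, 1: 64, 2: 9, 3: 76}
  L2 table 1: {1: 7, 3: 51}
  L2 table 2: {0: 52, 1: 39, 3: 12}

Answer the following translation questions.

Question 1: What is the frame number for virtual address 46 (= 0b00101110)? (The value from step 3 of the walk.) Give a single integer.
Answer: 39

Derivation:
vaddr = 46: l1_idx=1, l2_idx=1
L1[1] = 2; L2[2][1] = 39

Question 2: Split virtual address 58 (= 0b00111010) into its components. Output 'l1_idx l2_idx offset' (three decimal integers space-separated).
vaddr = 58 = 0b00111010
  top 3 bits -> l1_idx = 1
  next 2 bits -> l2_idx = 3
  bottom 3 bits -> offset = 2

Answer: 1 3 2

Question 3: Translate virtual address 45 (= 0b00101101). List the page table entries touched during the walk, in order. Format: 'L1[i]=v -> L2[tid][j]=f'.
Answer: L1[1]=2 -> L2[2][1]=39

Derivation:
vaddr = 45 = 0b00101101
Split: l1_idx=1, l2_idx=1, offset=5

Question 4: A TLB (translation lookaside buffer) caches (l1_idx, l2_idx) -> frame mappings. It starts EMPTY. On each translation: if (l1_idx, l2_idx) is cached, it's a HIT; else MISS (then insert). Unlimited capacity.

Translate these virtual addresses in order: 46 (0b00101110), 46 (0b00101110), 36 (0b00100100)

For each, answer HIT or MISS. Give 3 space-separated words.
Answer: MISS HIT MISS

Derivation:
vaddr=46: (1,1) not in TLB -> MISS, insert
vaddr=46: (1,1) in TLB -> HIT
vaddr=36: (1,0) not in TLB -> MISS, insert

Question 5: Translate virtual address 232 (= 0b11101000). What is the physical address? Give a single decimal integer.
Answer: 512

Derivation:
vaddr = 232 = 0b11101000
Split: l1_idx=7, l2_idx=1, offset=0
L1[7] = 0
L2[0][1] = 64
paddr = 64 * 8 + 0 = 512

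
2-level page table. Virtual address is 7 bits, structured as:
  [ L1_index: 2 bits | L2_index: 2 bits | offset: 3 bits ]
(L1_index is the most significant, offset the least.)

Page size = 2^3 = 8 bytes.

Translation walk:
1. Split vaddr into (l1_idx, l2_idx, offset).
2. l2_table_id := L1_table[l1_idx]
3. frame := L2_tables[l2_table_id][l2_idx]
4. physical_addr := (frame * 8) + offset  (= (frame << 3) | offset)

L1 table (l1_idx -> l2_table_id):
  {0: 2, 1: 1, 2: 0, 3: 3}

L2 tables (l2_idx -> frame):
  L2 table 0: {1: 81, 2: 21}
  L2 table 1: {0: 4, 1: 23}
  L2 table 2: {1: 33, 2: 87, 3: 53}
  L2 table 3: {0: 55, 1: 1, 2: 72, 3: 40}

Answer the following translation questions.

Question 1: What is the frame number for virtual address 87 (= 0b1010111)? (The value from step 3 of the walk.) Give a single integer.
vaddr = 87: l1_idx=2, l2_idx=2
L1[2] = 0; L2[0][2] = 21

Answer: 21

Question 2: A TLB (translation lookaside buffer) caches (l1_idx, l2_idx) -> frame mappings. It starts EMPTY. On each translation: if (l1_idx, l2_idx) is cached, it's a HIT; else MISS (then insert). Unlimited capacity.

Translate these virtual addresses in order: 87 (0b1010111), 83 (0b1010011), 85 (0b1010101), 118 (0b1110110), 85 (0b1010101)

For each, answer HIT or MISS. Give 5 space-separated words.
Answer: MISS HIT HIT MISS HIT

Derivation:
vaddr=87: (2,2) not in TLB -> MISS, insert
vaddr=83: (2,2) in TLB -> HIT
vaddr=85: (2,2) in TLB -> HIT
vaddr=118: (3,2) not in TLB -> MISS, insert
vaddr=85: (2,2) in TLB -> HIT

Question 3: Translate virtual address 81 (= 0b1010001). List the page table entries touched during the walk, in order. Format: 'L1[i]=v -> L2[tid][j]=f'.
vaddr = 81 = 0b1010001
Split: l1_idx=2, l2_idx=2, offset=1

Answer: L1[2]=0 -> L2[0][2]=21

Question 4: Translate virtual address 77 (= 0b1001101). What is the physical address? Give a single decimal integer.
vaddr = 77 = 0b1001101
Split: l1_idx=2, l2_idx=1, offset=5
L1[2] = 0
L2[0][1] = 81
paddr = 81 * 8 + 5 = 653

Answer: 653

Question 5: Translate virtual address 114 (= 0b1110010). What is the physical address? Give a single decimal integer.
vaddr = 114 = 0b1110010
Split: l1_idx=3, l2_idx=2, offset=2
L1[3] = 3
L2[3][2] = 72
paddr = 72 * 8 + 2 = 578

Answer: 578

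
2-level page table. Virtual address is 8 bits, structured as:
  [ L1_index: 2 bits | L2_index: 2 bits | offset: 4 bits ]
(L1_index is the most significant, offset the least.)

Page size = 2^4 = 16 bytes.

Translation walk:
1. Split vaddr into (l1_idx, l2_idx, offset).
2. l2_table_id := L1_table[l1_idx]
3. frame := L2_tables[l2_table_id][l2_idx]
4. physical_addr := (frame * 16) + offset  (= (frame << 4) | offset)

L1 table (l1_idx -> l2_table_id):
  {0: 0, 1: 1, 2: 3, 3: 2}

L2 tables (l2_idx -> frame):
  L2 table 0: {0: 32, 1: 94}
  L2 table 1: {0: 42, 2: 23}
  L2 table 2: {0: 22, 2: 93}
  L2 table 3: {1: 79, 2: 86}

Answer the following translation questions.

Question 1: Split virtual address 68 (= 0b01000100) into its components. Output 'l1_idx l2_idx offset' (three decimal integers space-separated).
vaddr = 68 = 0b01000100
  top 2 bits -> l1_idx = 1
  next 2 bits -> l2_idx = 0
  bottom 4 bits -> offset = 4

Answer: 1 0 4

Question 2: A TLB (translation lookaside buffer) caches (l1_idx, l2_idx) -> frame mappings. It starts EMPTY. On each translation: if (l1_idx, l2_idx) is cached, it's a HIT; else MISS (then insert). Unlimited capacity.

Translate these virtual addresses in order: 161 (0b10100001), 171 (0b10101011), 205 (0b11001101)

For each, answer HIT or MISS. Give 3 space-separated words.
Answer: MISS HIT MISS

Derivation:
vaddr=161: (2,2) not in TLB -> MISS, insert
vaddr=171: (2,2) in TLB -> HIT
vaddr=205: (3,0) not in TLB -> MISS, insert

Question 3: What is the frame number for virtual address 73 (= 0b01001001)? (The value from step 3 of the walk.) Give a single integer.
Answer: 42

Derivation:
vaddr = 73: l1_idx=1, l2_idx=0
L1[1] = 1; L2[1][0] = 42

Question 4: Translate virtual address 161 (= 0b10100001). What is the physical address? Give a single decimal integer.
vaddr = 161 = 0b10100001
Split: l1_idx=2, l2_idx=2, offset=1
L1[2] = 3
L2[3][2] = 86
paddr = 86 * 16 + 1 = 1377

Answer: 1377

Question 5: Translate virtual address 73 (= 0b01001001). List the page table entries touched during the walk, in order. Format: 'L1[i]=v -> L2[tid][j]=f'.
vaddr = 73 = 0b01001001
Split: l1_idx=1, l2_idx=0, offset=9

Answer: L1[1]=1 -> L2[1][0]=42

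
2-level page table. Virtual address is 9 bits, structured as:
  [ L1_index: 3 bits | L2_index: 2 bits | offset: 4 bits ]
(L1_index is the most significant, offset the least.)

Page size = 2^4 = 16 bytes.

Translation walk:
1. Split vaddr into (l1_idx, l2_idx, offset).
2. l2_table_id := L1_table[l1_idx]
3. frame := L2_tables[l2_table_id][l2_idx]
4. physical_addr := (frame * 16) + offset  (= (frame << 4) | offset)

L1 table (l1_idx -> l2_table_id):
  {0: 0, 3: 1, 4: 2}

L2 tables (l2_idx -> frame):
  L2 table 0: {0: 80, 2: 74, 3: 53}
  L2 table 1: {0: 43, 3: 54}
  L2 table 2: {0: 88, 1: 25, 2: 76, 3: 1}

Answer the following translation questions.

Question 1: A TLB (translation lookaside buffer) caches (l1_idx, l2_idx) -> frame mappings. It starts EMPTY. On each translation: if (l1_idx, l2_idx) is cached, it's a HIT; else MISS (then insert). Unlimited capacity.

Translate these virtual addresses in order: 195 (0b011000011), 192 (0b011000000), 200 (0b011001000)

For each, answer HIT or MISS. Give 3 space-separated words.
vaddr=195: (3,0) not in TLB -> MISS, insert
vaddr=192: (3,0) in TLB -> HIT
vaddr=200: (3,0) in TLB -> HIT

Answer: MISS HIT HIT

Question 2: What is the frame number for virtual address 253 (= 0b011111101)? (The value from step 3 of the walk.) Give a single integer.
Answer: 54

Derivation:
vaddr = 253: l1_idx=3, l2_idx=3
L1[3] = 1; L2[1][3] = 54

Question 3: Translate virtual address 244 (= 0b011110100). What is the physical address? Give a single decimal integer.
Answer: 868

Derivation:
vaddr = 244 = 0b011110100
Split: l1_idx=3, l2_idx=3, offset=4
L1[3] = 1
L2[1][3] = 54
paddr = 54 * 16 + 4 = 868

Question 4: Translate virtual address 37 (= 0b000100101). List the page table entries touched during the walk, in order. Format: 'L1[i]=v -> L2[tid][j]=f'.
vaddr = 37 = 0b000100101
Split: l1_idx=0, l2_idx=2, offset=5

Answer: L1[0]=0 -> L2[0][2]=74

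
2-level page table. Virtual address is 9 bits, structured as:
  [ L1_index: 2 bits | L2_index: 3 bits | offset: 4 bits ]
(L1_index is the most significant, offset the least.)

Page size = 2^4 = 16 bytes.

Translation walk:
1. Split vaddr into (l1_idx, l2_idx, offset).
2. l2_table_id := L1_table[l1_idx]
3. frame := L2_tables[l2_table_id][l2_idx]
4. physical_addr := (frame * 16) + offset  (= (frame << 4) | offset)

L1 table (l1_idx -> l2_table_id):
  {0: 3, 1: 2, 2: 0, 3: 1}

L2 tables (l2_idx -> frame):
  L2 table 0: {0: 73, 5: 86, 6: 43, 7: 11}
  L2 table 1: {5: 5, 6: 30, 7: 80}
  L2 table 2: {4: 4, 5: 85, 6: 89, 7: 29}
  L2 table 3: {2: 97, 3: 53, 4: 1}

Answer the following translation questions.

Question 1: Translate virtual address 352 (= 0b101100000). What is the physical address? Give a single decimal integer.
vaddr = 352 = 0b101100000
Split: l1_idx=2, l2_idx=6, offset=0
L1[2] = 0
L2[0][6] = 43
paddr = 43 * 16 + 0 = 688

Answer: 688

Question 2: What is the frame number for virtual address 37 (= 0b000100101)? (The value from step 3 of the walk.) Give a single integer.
Answer: 97

Derivation:
vaddr = 37: l1_idx=0, l2_idx=2
L1[0] = 3; L2[3][2] = 97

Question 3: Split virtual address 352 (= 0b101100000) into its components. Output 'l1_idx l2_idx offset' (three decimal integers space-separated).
Answer: 2 6 0

Derivation:
vaddr = 352 = 0b101100000
  top 2 bits -> l1_idx = 2
  next 3 bits -> l2_idx = 6
  bottom 4 bits -> offset = 0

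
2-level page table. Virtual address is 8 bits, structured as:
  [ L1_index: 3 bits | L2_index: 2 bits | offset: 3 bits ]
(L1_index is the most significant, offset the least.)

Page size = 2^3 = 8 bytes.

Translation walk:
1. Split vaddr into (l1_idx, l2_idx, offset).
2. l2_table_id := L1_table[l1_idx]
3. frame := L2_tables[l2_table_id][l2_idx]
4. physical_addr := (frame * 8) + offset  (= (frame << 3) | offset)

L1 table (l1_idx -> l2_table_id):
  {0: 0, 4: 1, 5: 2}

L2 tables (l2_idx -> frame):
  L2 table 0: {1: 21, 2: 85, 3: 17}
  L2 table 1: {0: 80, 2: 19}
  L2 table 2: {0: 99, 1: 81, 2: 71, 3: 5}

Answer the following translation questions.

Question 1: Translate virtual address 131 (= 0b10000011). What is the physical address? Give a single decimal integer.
Answer: 643

Derivation:
vaddr = 131 = 0b10000011
Split: l1_idx=4, l2_idx=0, offset=3
L1[4] = 1
L2[1][0] = 80
paddr = 80 * 8 + 3 = 643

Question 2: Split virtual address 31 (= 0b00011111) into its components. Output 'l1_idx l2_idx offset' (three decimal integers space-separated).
Answer: 0 3 7

Derivation:
vaddr = 31 = 0b00011111
  top 3 bits -> l1_idx = 0
  next 2 bits -> l2_idx = 3
  bottom 3 bits -> offset = 7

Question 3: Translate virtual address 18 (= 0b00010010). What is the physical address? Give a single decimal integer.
vaddr = 18 = 0b00010010
Split: l1_idx=0, l2_idx=2, offset=2
L1[0] = 0
L2[0][2] = 85
paddr = 85 * 8 + 2 = 682

Answer: 682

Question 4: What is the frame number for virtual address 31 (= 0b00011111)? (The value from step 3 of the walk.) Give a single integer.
Answer: 17

Derivation:
vaddr = 31: l1_idx=0, l2_idx=3
L1[0] = 0; L2[0][3] = 17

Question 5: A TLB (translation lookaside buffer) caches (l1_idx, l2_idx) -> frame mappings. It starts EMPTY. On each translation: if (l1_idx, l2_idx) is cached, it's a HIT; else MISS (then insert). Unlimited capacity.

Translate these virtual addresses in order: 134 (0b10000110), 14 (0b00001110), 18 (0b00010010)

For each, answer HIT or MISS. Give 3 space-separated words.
vaddr=134: (4,0) not in TLB -> MISS, insert
vaddr=14: (0,1) not in TLB -> MISS, insert
vaddr=18: (0,2) not in TLB -> MISS, insert

Answer: MISS MISS MISS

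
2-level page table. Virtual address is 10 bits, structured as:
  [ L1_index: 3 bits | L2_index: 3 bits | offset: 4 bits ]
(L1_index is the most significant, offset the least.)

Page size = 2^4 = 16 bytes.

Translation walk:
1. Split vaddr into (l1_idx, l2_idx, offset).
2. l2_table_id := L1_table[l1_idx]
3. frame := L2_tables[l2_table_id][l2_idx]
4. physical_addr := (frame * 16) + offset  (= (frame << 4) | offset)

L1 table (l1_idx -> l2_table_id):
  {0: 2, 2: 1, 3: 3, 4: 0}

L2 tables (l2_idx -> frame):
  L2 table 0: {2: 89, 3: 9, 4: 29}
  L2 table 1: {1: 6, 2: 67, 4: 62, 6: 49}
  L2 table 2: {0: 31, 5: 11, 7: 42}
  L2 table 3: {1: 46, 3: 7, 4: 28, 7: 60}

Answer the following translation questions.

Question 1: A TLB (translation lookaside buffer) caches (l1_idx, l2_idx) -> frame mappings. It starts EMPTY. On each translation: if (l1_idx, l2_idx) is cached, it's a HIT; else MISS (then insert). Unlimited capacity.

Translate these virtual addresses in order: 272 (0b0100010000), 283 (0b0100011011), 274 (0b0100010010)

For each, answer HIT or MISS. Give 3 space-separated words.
Answer: MISS HIT HIT

Derivation:
vaddr=272: (2,1) not in TLB -> MISS, insert
vaddr=283: (2,1) in TLB -> HIT
vaddr=274: (2,1) in TLB -> HIT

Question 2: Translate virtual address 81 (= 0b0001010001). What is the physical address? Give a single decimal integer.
Answer: 177

Derivation:
vaddr = 81 = 0b0001010001
Split: l1_idx=0, l2_idx=5, offset=1
L1[0] = 2
L2[2][5] = 11
paddr = 11 * 16 + 1 = 177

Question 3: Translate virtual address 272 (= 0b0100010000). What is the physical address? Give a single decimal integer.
vaddr = 272 = 0b0100010000
Split: l1_idx=2, l2_idx=1, offset=0
L1[2] = 1
L2[1][1] = 6
paddr = 6 * 16 + 0 = 96

Answer: 96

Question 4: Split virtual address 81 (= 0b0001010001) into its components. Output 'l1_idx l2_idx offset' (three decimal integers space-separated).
vaddr = 81 = 0b0001010001
  top 3 bits -> l1_idx = 0
  next 3 bits -> l2_idx = 5
  bottom 4 bits -> offset = 1

Answer: 0 5 1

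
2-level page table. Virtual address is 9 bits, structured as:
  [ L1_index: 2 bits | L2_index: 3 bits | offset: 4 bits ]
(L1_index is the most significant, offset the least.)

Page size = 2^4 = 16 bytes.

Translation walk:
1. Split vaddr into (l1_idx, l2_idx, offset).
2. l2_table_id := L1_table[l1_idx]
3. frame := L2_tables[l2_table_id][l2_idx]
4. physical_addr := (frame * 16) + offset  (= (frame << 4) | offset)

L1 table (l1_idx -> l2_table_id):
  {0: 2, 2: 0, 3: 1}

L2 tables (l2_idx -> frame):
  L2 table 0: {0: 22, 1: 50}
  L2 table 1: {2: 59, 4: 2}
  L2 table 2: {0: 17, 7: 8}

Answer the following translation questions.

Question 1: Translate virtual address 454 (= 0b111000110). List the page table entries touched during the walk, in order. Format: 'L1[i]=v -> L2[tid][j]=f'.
Answer: L1[3]=1 -> L2[1][4]=2

Derivation:
vaddr = 454 = 0b111000110
Split: l1_idx=3, l2_idx=4, offset=6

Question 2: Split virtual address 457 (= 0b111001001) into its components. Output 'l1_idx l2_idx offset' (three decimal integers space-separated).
Answer: 3 4 9

Derivation:
vaddr = 457 = 0b111001001
  top 2 bits -> l1_idx = 3
  next 3 bits -> l2_idx = 4
  bottom 4 bits -> offset = 9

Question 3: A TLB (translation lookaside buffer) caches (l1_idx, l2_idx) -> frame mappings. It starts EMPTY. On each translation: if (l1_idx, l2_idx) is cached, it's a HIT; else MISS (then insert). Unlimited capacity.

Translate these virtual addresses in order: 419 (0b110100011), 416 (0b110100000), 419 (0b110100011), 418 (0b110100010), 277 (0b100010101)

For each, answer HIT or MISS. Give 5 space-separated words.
vaddr=419: (3,2) not in TLB -> MISS, insert
vaddr=416: (3,2) in TLB -> HIT
vaddr=419: (3,2) in TLB -> HIT
vaddr=418: (3,2) in TLB -> HIT
vaddr=277: (2,1) not in TLB -> MISS, insert

Answer: MISS HIT HIT HIT MISS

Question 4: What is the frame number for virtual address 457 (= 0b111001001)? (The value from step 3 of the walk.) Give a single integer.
Answer: 2

Derivation:
vaddr = 457: l1_idx=3, l2_idx=4
L1[3] = 1; L2[1][4] = 2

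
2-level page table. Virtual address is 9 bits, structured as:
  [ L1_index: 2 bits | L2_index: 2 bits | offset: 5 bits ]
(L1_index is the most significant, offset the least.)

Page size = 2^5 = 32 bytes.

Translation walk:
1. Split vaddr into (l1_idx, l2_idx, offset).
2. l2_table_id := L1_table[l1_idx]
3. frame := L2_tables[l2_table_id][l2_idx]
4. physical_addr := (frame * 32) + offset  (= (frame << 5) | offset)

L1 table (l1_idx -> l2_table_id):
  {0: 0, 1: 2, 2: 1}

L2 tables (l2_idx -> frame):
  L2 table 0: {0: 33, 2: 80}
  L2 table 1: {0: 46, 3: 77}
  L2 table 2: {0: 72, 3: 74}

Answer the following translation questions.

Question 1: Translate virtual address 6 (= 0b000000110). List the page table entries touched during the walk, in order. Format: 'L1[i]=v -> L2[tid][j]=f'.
vaddr = 6 = 0b000000110
Split: l1_idx=0, l2_idx=0, offset=6

Answer: L1[0]=0 -> L2[0][0]=33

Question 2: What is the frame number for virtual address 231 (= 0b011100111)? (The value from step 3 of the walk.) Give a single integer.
vaddr = 231: l1_idx=1, l2_idx=3
L1[1] = 2; L2[2][3] = 74

Answer: 74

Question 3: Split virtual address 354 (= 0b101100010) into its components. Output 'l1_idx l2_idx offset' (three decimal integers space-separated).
Answer: 2 3 2

Derivation:
vaddr = 354 = 0b101100010
  top 2 bits -> l1_idx = 2
  next 2 bits -> l2_idx = 3
  bottom 5 bits -> offset = 2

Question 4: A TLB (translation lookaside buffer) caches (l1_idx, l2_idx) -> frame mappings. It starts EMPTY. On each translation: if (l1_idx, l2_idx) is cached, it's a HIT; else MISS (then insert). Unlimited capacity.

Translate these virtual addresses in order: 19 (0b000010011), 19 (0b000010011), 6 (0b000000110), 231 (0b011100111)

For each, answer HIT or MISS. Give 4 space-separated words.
Answer: MISS HIT HIT MISS

Derivation:
vaddr=19: (0,0) not in TLB -> MISS, insert
vaddr=19: (0,0) in TLB -> HIT
vaddr=6: (0,0) in TLB -> HIT
vaddr=231: (1,3) not in TLB -> MISS, insert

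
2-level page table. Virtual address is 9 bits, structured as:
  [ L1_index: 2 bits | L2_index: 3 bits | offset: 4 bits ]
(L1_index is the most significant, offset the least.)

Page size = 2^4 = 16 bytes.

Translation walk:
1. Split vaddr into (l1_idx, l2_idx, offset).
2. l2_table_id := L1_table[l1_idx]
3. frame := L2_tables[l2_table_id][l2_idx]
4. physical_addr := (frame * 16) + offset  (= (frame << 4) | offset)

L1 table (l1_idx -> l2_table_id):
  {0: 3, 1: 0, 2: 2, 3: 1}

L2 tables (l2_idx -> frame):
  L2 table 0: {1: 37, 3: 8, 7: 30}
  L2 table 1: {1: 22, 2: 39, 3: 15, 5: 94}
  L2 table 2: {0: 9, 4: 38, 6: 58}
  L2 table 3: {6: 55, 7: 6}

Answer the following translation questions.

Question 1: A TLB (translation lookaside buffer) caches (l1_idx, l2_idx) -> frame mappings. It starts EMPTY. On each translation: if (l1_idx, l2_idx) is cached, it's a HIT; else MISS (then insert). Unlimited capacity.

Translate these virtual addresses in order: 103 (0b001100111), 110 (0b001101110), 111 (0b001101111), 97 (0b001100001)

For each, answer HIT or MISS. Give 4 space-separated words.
Answer: MISS HIT HIT HIT

Derivation:
vaddr=103: (0,6) not in TLB -> MISS, insert
vaddr=110: (0,6) in TLB -> HIT
vaddr=111: (0,6) in TLB -> HIT
vaddr=97: (0,6) in TLB -> HIT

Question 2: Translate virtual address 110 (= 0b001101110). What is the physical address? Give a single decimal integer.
Answer: 894

Derivation:
vaddr = 110 = 0b001101110
Split: l1_idx=0, l2_idx=6, offset=14
L1[0] = 3
L2[3][6] = 55
paddr = 55 * 16 + 14 = 894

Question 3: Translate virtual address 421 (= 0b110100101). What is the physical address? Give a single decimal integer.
Answer: 629

Derivation:
vaddr = 421 = 0b110100101
Split: l1_idx=3, l2_idx=2, offset=5
L1[3] = 1
L2[1][2] = 39
paddr = 39 * 16 + 5 = 629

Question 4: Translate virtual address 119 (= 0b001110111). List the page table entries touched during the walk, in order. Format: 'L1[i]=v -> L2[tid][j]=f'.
vaddr = 119 = 0b001110111
Split: l1_idx=0, l2_idx=7, offset=7

Answer: L1[0]=3 -> L2[3][7]=6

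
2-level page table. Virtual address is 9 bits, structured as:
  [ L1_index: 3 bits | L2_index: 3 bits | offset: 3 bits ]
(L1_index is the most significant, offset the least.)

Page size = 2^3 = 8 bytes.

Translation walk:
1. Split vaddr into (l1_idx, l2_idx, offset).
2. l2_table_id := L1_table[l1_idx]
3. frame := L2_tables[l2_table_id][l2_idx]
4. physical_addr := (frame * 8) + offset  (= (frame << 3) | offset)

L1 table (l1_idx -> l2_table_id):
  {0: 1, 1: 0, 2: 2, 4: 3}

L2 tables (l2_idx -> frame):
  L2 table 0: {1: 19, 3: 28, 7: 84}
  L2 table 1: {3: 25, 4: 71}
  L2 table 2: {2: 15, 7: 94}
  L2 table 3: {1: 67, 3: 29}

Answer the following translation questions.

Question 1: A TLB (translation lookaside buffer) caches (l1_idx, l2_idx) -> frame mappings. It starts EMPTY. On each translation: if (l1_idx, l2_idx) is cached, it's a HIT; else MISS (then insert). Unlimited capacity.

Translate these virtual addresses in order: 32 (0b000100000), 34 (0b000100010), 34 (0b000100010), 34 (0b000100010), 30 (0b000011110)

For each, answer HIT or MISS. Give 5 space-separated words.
Answer: MISS HIT HIT HIT MISS

Derivation:
vaddr=32: (0,4) not in TLB -> MISS, insert
vaddr=34: (0,4) in TLB -> HIT
vaddr=34: (0,4) in TLB -> HIT
vaddr=34: (0,4) in TLB -> HIT
vaddr=30: (0,3) not in TLB -> MISS, insert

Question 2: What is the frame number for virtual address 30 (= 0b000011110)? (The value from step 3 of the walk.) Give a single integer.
vaddr = 30: l1_idx=0, l2_idx=3
L1[0] = 1; L2[1][3] = 25

Answer: 25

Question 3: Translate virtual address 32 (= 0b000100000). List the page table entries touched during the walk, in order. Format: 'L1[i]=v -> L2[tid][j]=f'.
Answer: L1[0]=1 -> L2[1][4]=71

Derivation:
vaddr = 32 = 0b000100000
Split: l1_idx=0, l2_idx=4, offset=0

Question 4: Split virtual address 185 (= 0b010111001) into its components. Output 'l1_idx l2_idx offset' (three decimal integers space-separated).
vaddr = 185 = 0b010111001
  top 3 bits -> l1_idx = 2
  next 3 bits -> l2_idx = 7
  bottom 3 bits -> offset = 1

Answer: 2 7 1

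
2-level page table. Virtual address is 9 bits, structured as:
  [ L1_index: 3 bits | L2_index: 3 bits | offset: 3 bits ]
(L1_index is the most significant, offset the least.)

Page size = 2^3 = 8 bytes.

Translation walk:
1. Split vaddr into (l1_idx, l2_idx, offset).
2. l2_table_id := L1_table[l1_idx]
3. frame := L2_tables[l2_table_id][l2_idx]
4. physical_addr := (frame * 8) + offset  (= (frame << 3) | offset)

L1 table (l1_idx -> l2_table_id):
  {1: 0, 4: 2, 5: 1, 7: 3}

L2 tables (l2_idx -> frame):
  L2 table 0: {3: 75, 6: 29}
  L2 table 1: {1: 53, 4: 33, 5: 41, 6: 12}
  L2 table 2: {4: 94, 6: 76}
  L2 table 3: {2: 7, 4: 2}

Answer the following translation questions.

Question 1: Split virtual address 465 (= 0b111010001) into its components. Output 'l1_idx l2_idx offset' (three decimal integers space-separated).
vaddr = 465 = 0b111010001
  top 3 bits -> l1_idx = 7
  next 3 bits -> l2_idx = 2
  bottom 3 bits -> offset = 1

Answer: 7 2 1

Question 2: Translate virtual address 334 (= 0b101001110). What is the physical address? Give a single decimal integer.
Answer: 430

Derivation:
vaddr = 334 = 0b101001110
Split: l1_idx=5, l2_idx=1, offset=6
L1[5] = 1
L2[1][1] = 53
paddr = 53 * 8 + 6 = 430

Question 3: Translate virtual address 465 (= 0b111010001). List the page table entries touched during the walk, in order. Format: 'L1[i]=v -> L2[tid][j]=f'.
Answer: L1[7]=3 -> L2[3][2]=7

Derivation:
vaddr = 465 = 0b111010001
Split: l1_idx=7, l2_idx=2, offset=1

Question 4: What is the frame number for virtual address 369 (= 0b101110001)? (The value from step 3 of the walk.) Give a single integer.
vaddr = 369: l1_idx=5, l2_idx=6
L1[5] = 1; L2[1][6] = 12

Answer: 12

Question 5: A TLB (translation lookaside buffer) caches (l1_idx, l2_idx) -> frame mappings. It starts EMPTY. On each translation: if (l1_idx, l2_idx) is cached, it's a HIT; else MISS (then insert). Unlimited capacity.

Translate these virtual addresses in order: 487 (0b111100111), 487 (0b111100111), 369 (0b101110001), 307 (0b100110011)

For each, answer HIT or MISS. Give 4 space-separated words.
Answer: MISS HIT MISS MISS

Derivation:
vaddr=487: (7,4) not in TLB -> MISS, insert
vaddr=487: (7,4) in TLB -> HIT
vaddr=369: (5,6) not in TLB -> MISS, insert
vaddr=307: (4,6) not in TLB -> MISS, insert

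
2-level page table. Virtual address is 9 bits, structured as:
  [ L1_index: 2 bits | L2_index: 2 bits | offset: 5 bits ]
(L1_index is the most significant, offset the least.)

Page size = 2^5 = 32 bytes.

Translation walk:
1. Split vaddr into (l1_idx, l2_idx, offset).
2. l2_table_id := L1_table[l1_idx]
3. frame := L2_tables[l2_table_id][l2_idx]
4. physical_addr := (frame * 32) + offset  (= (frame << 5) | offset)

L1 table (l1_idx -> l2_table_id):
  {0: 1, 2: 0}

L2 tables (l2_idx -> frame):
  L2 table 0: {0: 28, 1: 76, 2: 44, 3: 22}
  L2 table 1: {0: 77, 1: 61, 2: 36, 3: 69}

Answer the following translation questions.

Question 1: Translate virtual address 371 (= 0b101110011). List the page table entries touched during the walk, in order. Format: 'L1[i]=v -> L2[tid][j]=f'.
Answer: L1[2]=0 -> L2[0][3]=22

Derivation:
vaddr = 371 = 0b101110011
Split: l1_idx=2, l2_idx=3, offset=19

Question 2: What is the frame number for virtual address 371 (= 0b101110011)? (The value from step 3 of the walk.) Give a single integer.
vaddr = 371: l1_idx=2, l2_idx=3
L1[2] = 0; L2[0][3] = 22

Answer: 22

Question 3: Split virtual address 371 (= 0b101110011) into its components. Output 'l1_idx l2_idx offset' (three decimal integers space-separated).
Answer: 2 3 19

Derivation:
vaddr = 371 = 0b101110011
  top 2 bits -> l1_idx = 2
  next 2 bits -> l2_idx = 3
  bottom 5 bits -> offset = 19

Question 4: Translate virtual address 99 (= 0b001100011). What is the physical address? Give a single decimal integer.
vaddr = 99 = 0b001100011
Split: l1_idx=0, l2_idx=3, offset=3
L1[0] = 1
L2[1][3] = 69
paddr = 69 * 32 + 3 = 2211

Answer: 2211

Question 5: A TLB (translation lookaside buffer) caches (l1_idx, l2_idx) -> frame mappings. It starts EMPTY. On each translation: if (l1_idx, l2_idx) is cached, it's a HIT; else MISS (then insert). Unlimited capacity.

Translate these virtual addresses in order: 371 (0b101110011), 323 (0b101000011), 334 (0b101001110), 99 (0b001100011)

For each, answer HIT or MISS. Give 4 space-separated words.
Answer: MISS MISS HIT MISS

Derivation:
vaddr=371: (2,3) not in TLB -> MISS, insert
vaddr=323: (2,2) not in TLB -> MISS, insert
vaddr=334: (2,2) in TLB -> HIT
vaddr=99: (0,3) not in TLB -> MISS, insert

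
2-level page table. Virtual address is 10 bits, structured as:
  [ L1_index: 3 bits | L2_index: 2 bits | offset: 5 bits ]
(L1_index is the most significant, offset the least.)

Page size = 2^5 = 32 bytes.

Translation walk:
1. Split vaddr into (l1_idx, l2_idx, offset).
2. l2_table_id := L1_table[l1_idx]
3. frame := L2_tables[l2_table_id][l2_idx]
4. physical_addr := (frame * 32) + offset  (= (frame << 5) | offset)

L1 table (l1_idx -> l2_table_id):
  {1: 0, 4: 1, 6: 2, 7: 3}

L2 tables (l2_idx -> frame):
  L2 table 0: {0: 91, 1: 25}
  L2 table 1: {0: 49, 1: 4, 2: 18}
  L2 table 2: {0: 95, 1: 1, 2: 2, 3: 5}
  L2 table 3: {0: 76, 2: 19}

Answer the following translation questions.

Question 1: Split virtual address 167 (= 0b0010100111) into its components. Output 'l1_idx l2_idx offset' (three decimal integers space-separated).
vaddr = 167 = 0b0010100111
  top 3 bits -> l1_idx = 1
  next 2 bits -> l2_idx = 1
  bottom 5 bits -> offset = 7

Answer: 1 1 7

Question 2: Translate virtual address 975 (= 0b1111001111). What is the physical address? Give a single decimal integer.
Answer: 623

Derivation:
vaddr = 975 = 0b1111001111
Split: l1_idx=7, l2_idx=2, offset=15
L1[7] = 3
L2[3][2] = 19
paddr = 19 * 32 + 15 = 623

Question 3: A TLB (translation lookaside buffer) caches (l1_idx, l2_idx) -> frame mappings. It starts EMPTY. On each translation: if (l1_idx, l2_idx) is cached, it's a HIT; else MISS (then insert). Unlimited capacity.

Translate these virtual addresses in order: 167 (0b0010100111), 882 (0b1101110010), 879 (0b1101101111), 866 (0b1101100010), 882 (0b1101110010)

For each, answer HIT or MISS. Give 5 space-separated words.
Answer: MISS MISS HIT HIT HIT

Derivation:
vaddr=167: (1,1) not in TLB -> MISS, insert
vaddr=882: (6,3) not in TLB -> MISS, insert
vaddr=879: (6,3) in TLB -> HIT
vaddr=866: (6,3) in TLB -> HIT
vaddr=882: (6,3) in TLB -> HIT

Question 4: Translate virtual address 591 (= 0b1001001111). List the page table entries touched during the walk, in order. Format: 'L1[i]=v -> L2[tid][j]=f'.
Answer: L1[4]=1 -> L2[1][2]=18

Derivation:
vaddr = 591 = 0b1001001111
Split: l1_idx=4, l2_idx=2, offset=15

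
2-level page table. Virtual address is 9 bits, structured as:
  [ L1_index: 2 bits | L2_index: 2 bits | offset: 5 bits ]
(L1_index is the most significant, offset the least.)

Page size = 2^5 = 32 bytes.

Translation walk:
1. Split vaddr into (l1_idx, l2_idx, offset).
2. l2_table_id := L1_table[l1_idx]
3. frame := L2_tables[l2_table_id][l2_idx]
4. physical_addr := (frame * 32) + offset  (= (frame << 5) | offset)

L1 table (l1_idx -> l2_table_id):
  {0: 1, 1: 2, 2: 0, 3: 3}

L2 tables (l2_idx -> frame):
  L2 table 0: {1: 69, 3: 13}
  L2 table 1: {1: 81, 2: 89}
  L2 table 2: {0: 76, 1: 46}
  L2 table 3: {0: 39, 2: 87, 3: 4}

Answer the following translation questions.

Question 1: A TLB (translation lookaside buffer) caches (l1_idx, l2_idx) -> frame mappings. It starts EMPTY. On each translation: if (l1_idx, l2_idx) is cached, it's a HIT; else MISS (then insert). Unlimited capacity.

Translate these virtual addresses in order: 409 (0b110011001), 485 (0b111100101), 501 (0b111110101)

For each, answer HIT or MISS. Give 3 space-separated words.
Answer: MISS MISS HIT

Derivation:
vaddr=409: (3,0) not in TLB -> MISS, insert
vaddr=485: (3,3) not in TLB -> MISS, insert
vaddr=501: (3,3) in TLB -> HIT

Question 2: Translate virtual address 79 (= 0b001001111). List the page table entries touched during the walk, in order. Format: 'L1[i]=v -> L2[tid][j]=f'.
Answer: L1[0]=1 -> L2[1][2]=89

Derivation:
vaddr = 79 = 0b001001111
Split: l1_idx=0, l2_idx=2, offset=15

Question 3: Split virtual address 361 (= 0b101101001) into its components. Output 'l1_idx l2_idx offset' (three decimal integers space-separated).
vaddr = 361 = 0b101101001
  top 2 bits -> l1_idx = 2
  next 2 bits -> l2_idx = 3
  bottom 5 bits -> offset = 9

Answer: 2 3 9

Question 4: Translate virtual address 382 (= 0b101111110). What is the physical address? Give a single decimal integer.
Answer: 446

Derivation:
vaddr = 382 = 0b101111110
Split: l1_idx=2, l2_idx=3, offset=30
L1[2] = 0
L2[0][3] = 13
paddr = 13 * 32 + 30 = 446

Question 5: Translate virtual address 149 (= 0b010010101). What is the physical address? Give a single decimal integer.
Answer: 2453

Derivation:
vaddr = 149 = 0b010010101
Split: l1_idx=1, l2_idx=0, offset=21
L1[1] = 2
L2[2][0] = 76
paddr = 76 * 32 + 21 = 2453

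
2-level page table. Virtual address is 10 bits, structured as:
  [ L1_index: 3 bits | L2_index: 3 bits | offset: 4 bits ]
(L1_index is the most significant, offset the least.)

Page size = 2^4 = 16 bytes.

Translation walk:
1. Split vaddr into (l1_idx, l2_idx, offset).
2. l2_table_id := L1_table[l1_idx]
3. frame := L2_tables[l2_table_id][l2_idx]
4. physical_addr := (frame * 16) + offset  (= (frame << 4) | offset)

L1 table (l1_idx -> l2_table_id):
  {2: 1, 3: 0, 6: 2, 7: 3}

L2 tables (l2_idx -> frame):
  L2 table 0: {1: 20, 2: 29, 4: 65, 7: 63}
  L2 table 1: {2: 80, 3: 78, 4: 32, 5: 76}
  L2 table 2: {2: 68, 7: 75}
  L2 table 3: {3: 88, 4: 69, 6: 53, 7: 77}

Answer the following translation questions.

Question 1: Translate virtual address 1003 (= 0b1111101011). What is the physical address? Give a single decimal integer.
Answer: 859

Derivation:
vaddr = 1003 = 0b1111101011
Split: l1_idx=7, l2_idx=6, offset=11
L1[7] = 3
L2[3][6] = 53
paddr = 53 * 16 + 11 = 859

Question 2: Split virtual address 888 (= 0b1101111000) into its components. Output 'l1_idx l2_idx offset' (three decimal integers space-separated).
Answer: 6 7 8

Derivation:
vaddr = 888 = 0b1101111000
  top 3 bits -> l1_idx = 6
  next 3 bits -> l2_idx = 7
  bottom 4 bits -> offset = 8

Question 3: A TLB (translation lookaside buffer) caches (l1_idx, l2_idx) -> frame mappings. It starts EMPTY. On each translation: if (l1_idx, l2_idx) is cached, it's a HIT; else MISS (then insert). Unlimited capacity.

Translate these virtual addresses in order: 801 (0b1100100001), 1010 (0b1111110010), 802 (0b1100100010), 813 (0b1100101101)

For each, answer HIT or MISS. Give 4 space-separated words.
Answer: MISS MISS HIT HIT

Derivation:
vaddr=801: (6,2) not in TLB -> MISS, insert
vaddr=1010: (7,7) not in TLB -> MISS, insert
vaddr=802: (6,2) in TLB -> HIT
vaddr=813: (6,2) in TLB -> HIT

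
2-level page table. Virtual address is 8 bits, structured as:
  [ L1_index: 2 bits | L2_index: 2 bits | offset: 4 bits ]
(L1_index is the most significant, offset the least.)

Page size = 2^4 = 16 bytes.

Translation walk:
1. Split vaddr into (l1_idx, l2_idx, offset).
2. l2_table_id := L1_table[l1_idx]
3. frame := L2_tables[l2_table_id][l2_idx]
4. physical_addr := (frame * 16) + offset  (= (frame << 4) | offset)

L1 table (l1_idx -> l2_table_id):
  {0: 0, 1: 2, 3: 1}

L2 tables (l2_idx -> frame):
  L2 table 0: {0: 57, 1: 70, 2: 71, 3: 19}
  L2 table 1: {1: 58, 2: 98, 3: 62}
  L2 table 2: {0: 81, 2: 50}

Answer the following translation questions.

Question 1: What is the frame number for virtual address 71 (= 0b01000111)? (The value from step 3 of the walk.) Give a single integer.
Answer: 81

Derivation:
vaddr = 71: l1_idx=1, l2_idx=0
L1[1] = 2; L2[2][0] = 81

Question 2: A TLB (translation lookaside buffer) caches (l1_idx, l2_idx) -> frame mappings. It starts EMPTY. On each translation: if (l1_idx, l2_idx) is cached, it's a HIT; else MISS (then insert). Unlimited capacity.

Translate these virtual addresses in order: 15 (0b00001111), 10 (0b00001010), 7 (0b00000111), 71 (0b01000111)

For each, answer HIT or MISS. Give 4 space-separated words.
Answer: MISS HIT HIT MISS

Derivation:
vaddr=15: (0,0) not in TLB -> MISS, insert
vaddr=10: (0,0) in TLB -> HIT
vaddr=7: (0,0) in TLB -> HIT
vaddr=71: (1,0) not in TLB -> MISS, insert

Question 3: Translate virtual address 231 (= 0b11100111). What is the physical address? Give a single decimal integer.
vaddr = 231 = 0b11100111
Split: l1_idx=3, l2_idx=2, offset=7
L1[3] = 1
L2[1][2] = 98
paddr = 98 * 16 + 7 = 1575

Answer: 1575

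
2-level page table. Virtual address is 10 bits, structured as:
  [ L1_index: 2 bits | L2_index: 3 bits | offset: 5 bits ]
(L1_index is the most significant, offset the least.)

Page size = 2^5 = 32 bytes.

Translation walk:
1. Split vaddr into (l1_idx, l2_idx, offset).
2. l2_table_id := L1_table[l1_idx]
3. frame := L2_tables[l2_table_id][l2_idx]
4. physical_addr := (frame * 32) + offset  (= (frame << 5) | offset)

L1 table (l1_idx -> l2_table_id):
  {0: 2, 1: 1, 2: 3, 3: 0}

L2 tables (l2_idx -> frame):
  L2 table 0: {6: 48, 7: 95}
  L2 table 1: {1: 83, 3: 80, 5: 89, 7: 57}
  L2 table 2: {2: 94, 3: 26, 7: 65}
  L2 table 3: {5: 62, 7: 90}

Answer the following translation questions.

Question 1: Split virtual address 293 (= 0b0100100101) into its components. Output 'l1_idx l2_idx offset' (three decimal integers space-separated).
vaddr = 293 = 0b0100100101
  top 2 bits -> l1_idx = 1
  next 3 bits -> l2_idx = 1
  bottom 5 bits -> offset = 5

Answer: 1 1 5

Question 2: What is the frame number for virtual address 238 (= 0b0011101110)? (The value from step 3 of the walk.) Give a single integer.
Answer: 65

Derivation:
vaddr = 238: l1_idx=0, l2_idx=7
L1[0] = 2; L2[2][7] = 65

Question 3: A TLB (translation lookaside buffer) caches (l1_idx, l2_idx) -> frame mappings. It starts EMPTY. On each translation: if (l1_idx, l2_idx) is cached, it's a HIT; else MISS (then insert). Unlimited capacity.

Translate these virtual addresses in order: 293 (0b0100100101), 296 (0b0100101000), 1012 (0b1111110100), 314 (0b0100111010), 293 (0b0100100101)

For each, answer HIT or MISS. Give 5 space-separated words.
vaddr=293: (1,1) not in TLB -> MISS, insert
vaddr=296: (1,1) in TLB -> HIT
vaddr=1012: (3,7) not in TLB -> MISS, insert
vaddr=314: (1,1) in TLB -> HIT
vaddr=293: (1,1) in TLB -> HIT

Answer: MISS HIT MISS HIT HIT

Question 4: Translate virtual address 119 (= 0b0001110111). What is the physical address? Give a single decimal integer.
Answer: 855

Derivation:
vaddr = 119 = 0b0001110111
Split: l1_idx=0, l2_idx=3, offset=23
L1[0] = 2
L2[2][3] = 26
paddr = 26 * 32 + 23 = 855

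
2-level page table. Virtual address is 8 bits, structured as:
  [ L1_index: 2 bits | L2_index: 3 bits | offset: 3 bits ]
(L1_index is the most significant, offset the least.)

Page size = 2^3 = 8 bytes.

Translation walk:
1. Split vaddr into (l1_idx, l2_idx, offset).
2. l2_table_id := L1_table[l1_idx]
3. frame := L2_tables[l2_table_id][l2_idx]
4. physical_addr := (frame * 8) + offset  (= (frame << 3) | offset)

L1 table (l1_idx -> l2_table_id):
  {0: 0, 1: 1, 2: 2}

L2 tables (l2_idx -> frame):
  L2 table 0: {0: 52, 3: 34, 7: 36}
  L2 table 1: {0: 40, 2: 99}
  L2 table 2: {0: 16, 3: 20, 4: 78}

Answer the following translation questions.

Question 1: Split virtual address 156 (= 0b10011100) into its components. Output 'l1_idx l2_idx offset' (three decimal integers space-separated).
vaddr = 156 = 0b10011100
  top 2 bits -> l1_idx = 2
  next 3 bits -> l2_idx = 3
  bottom 3 bits -> offset = 4

Answer: 2 3 4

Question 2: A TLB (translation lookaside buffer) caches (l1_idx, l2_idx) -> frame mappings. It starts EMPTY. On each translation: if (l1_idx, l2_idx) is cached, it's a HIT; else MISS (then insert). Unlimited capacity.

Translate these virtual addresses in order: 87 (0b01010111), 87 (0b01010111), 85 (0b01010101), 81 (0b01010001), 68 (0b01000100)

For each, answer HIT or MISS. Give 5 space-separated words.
vaddr=87: (1,2) not in TLB -> MISS, insert
vaddr=87: (1,2) in TLB -> HIT
vaddr=85: (1,2) in TLB -> HIT
vaddr=81: (1,2) in TLB -> HIT
vaddr=68: (1,0) not in TLB -> MISS, insert

Answer: MISS HIT HIT HIT MISS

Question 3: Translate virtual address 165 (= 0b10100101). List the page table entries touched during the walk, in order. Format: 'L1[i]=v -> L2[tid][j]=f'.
Answer: L1[2]=2 -> L2[2][4]=78

Derivation:
vaddr = 165 = 0b10100101
Split: l1_idx=2, l2_idx=4, offset=5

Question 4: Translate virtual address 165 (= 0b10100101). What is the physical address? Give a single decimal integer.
Answer: 629

Derivation:
vaddr = 165 = 0b10100101
Split: l1_idx=2, l2_idx=4, offset=5
L1[2] = 2
L2[2][4] = 78
paddr = 78 * 8 + 5 = 629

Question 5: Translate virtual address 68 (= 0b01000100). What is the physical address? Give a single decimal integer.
Answer: 324

Derivation:
vaddr = 68 = 0b01000100
Split: l1_idx=1, l2_idx=0, offset=4
L1[1] = 1
L2[1][0] = 40
paddr = 40 * 8 + 4 = 324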